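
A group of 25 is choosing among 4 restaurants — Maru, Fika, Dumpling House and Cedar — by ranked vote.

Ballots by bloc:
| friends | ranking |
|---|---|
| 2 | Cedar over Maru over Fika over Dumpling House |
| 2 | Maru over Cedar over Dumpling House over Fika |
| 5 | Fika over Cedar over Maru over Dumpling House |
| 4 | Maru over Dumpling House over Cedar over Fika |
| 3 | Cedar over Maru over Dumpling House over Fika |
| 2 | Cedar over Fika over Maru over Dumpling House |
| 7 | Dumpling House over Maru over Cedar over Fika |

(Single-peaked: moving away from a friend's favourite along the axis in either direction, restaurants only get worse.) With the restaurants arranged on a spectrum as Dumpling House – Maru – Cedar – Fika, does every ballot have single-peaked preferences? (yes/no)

Axis positions: Dumpling House=1, Maru=2, Cedar=3, Fika=4.
Bloc 1 (peak Cedar at position 3): ranking walks positions 3-2-4-1, expanding outward from the peak — single-peaked.
Bloc 2 (peak Maru at position 2): ranking walks positions 2-3-1-4, expanding outward from the peak — single-peaked.
Bloc 3 (peak Fika at position 4): ranking walks positions 4-3-2-1, expanding outward from the peak — single-peaked.
Bloc 4 (peak Maru at position 2): ranking walks positions 2-1-3-4, expanding outward from the peak — single-peaked.
Bloc 5 (peak Cedar at position 3): ranking walks positions 3-2-1-4, expanding outward from the peak — single-peaked.
Bloc 6 (peak Cedar at position 3): ranking walks positions 3-4-2-1, expanding outward from the peak — single-peaked.
Bloc 7 (peak Dumpling House at position 1): ranking walks positions 1-2-3-4, expanding outward from the peak — single-peaked.
Every ranking is single-peaked on this axis.

yes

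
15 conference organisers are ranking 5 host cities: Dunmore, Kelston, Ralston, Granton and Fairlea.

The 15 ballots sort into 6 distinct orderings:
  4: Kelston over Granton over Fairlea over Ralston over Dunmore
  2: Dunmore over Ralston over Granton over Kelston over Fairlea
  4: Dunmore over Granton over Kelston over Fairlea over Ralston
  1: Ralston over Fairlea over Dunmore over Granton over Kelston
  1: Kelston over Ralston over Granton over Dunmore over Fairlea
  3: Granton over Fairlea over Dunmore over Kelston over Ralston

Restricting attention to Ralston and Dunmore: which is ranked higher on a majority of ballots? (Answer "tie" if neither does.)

Dunmore

Ballots ranking Ralston above Dunmore: 4 + 1 + 1 = 6.
Ballots ranking Dunmore above Ralston: 15 − 6 = 9.
Dunmore wins the head-to-head 9–6.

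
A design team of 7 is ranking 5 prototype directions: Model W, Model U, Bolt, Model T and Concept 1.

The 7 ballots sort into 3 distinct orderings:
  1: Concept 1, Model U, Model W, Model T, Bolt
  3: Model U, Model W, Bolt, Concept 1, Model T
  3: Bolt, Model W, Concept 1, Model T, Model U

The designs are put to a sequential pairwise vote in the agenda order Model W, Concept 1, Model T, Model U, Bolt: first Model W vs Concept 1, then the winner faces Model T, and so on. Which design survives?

Round 1: Model W vs Concept 1 — 6–1, Model W advances.
Round 2: Model W vs Model T — 7–0, Model W advances.
Round 3: Model W vs Model U — 3–4, Model U advances.
Round 4: Model U vs Bolt — 4–3, Model U advances.
Model U survives the agenda.

Model U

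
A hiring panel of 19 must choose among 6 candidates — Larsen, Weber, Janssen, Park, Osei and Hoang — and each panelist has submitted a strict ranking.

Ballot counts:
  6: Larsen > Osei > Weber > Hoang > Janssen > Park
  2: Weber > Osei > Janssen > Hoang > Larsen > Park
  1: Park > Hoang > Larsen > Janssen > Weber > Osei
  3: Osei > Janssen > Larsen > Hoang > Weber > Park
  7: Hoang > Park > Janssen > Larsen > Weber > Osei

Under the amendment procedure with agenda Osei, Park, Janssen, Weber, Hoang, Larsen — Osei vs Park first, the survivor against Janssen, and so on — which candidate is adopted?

Hoang

Round 1: Osei vs Park — 11–8, Osei advances.
Round 2: Osei vs Janssen — 11–8, Osei advances.
Round 3: Osei vs Weber — 9–10, Weber advances.
Round 4: Weber vs Hoang — 8–11, Hoang advances.
Round 5: Hoang vs Larsen — 10–9, Hoang advances.
Hoang survives the agenda.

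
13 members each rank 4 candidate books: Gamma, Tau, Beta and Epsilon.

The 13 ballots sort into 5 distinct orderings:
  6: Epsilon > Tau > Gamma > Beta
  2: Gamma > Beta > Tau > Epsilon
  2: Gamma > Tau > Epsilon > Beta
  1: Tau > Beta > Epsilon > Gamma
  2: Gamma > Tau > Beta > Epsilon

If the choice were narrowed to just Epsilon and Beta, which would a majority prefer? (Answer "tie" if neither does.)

Ballots ranking Epsilon above Beta: 6 + 2 = 8.
Ballots ranking Beta above Epsilon: 13 − 8 = 5.
Epsilon wins the head-to-head 8–5.

Epsilon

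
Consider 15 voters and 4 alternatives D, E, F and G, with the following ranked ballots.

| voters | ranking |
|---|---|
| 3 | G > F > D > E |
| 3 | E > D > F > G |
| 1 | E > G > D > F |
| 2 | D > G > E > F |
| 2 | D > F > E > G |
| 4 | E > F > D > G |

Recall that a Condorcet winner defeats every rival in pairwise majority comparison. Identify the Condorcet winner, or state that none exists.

E

Check each pair by majority over 15 ballots:
D vs E: E, 8–7.
D vs F: D, 8–7.
D vs G: D, 11–4.
E–F: E 10–5.
E vs G: E, 10–5.
F vs G: F, 9–6.
E beats each of D, F, G — E is the Condorcet winner.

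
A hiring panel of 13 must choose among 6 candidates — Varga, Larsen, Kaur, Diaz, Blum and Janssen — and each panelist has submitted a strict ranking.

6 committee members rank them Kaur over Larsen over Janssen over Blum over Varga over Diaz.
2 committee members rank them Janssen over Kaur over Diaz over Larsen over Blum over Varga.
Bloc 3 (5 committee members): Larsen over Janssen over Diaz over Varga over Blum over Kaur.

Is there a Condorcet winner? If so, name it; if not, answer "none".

none

Head-to-head results (13 committee members):
Varga vs Larsen: Varga is ranked higher on 0 ballots, Larsen on 13. Larsen wins 13–0.
Varga vs Kaur: Varga is ranked higher on 5 ballots, Kaur on 8. Kaur wins 8–5.
Varga vs Diaz: 6 to 7, Diaz.
Varga vs Blum: Varga is ranked higher on 5 ballots, Blum on 8. Blum wins 8–5.
Varga vs Janssen: 0 for Varga, 13 for Janssen — Janssen by 13–0.
Larsen vs Kaur: Larsen preferred on 5 ballots; Kaur wins 8–5.
Larsen vs Diaz: Larsen preferred on 6+5 = 11 ballots; Larsen wins 11–2.
Larsen vs Blum: 13 to 0, Larsen.
Larsen vs Janssen: Larsen preferred on 6+5 = 11 ballots; Larsen wins 11–2.
Kaur vs Diaz: 6+2 = 8 for Kaur, 5 for Diaz — Kaur by 8–5.
Kaur vs Blum: Kaur preferred on 6+2 = 8 ballots; Kaur wins 8–5.
Kaur vs Janssen: 6 for Kaur, 7 for Janssen — Janssen by 7–6.
Diaz vs Blum: Diaz is ranked higher on 2+5 = 7 ballots, Blum on 6. Diaz wins 7–6.
Diaz vs Janssen: Diaz is ranked higher on 0 ballots, Janssen on 13. Janssen wins 13–0.
Blum vs Janssen: 0 for Blum, 13 for Janssen — Janssen by 13–0.
Every candidate loses at least once (Varga loses to Larsen; Larsen loses to Kaur; Kaur loses to Janssen; Diaz loses to Larsen; Blum loses to Larsen; Janssen loses to Larsen). The majority relation contains the cycle Larsen beats Janssen beats Kaur beats Larsen, so there is no Condorcet winner.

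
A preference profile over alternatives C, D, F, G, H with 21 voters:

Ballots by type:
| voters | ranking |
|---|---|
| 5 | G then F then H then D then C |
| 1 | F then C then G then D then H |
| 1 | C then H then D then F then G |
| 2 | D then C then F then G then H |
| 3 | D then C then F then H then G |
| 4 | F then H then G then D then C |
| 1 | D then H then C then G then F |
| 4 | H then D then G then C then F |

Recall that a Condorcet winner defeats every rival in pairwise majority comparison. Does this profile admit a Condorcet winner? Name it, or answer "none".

none

Check each pair by majority over 21 ballots:
C vs D: D, 19–2.
C vs F: C wins 11–10.
C vs G: G, 13–8.
C vs H: 7 to 14, H.
D vs F: D, 11–10.
D vs G: D, 11–10.
D–H: H 14–7.
F vs G: F, 11–10.
F vs H: 5+1+2+3+4 = 15 for F, 6 for H — F by 15–6.
G vs H: G is ranked higher on 5+1+2 = 8 ballots, H on 13. H wins 13–8.
No alternative is unbeaten: C loses to D; D loses to H; F loses to C; G loses to D; H loses to F. In particular C → F → G → C is a majority cycle — no Condorcet winner exists.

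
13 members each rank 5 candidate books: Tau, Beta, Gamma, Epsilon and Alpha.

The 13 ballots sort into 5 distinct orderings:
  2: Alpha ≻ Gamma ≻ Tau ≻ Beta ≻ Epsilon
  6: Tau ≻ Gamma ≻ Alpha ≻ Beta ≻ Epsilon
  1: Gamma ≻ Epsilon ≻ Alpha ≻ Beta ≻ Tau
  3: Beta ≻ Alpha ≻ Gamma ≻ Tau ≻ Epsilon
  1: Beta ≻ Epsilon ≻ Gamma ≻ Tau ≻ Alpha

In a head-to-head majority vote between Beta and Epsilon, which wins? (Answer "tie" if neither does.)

Beta

Ballots ranking Beta above Epsilon: 2 + 6 + 3 + 1 = 12.
Ballots ranking Epsilon above Beta: 13 − 12 = 1.
Beta wins the head-to-head 12–1.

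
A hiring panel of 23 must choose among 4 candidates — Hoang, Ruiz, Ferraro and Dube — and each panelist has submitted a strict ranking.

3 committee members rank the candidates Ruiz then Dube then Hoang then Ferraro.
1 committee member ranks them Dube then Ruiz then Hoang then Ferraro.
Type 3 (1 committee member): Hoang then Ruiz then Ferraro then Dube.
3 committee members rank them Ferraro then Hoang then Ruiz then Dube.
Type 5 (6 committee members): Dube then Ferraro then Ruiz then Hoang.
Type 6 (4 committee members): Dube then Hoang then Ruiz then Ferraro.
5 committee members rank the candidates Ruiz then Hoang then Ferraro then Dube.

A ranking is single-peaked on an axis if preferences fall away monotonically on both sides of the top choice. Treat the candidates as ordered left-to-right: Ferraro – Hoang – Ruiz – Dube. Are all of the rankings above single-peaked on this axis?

Axis positions: Ferraro=1, Hoang=2, Ruiz=3, Dube=4.
Type 1 (peak Ruiz at position 3): ranking walks positions 3-4-2-1, expanding outward from the peak — single-peaked.
Type 2 (peak Dube at position 4): ranking walks positions 4-3-2-1, expanding outward from the peak — single-peaked.
Type 3 (peak Hoang at position 2): ranking walks positions 2-3-1-4, expanding outward from the peak — single-peaked.
Type 4 (peak Ferraro at position 1): ranking walks positions 1-2-3-4, expanding outward from the peak — single-peaked.
Type 5: ranking walks positions 4-1-3-2; Ferraro is ranked above Ruiz even though Ruiz lies between Ferraro and the peak Dube on the axis — preferences dip and rise again. Not single-peaked.
Type 6: ranking walks positions 4-2-3-1; Hoang is ranked above Ruiz even though Ruiz lies between Hoang and the peak Dube on the axis — preferences dip and rise again. Not single-peaked.
Type 7 (peak Ruiz at position 3): ranking walks positions 3-2-1-4, expanding outward from the peak — single-peaked.
Type 5 violates single-peakedness, so the profile is not single-peaked on this axis.

no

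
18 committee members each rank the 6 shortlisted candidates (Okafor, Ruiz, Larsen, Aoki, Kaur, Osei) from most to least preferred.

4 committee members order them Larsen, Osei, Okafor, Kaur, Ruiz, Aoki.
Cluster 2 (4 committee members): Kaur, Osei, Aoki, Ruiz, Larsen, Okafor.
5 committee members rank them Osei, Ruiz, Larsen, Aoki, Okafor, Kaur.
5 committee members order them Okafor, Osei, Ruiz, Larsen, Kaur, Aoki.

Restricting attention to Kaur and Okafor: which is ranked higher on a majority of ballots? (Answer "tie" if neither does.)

Ballots ranking Kaur above Okafor: 4.
Ballots ranking Okafor above Kaur: 18 − 4 = 14.
Okafor wins the head-to-head 14–4.

Okafor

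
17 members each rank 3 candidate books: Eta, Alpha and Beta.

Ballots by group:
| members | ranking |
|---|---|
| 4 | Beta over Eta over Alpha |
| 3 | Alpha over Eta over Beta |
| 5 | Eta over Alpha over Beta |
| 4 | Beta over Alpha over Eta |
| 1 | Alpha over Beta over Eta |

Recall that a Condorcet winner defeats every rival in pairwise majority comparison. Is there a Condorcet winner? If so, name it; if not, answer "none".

none

Check each pair by majority over 17 ballots:
Eta vs Alpha: 4+5 = 9 for Eta, 8 for Alpha — Eta by 9–8.
Eta vs Beta: 8 to 9, Beta.
Alpha vs Beta: 3+5+1 = 9 for Alpha, 8 for Beta — Alpha by 9–8.
Each book drops at least one matchup (Eta loses to Beta; Alpha loses to Eta; Beta loses to Alpha); the cycle Eta > Alpha > Beta > Eta rules out a Condorcet winner.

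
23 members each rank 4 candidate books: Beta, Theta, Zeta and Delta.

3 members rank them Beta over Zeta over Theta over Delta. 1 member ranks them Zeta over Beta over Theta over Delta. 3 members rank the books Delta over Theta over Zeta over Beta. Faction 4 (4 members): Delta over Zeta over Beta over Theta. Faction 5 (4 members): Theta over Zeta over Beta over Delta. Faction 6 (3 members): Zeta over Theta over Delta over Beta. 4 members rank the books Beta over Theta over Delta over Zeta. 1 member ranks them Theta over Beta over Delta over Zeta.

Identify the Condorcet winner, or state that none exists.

none

Check each pair by majority over 23 ballots:
Beta vs Theta: Beta, 12–11.
Beta vs Zeta: Zeta, 15–8.
Beta–Delta: Beta 13–10.
Theta–Zeta: Theta 12–11.
Theta vs Delta: Theta is ranked higher on 3+1+4+3+4+1 = 16 ballots, Delta on 7. Theta wins 16–7.
Zeta vs Delta: Delta wins 12–11.
Every book loses at least once (Beta loses to Zeta; Theta loses to Beta; Zeta loses to Theta; Delta loses to Beta). The majority relation contains the cycle Beta → Theta → Zeta → Beta, so there is no Condorcet winner.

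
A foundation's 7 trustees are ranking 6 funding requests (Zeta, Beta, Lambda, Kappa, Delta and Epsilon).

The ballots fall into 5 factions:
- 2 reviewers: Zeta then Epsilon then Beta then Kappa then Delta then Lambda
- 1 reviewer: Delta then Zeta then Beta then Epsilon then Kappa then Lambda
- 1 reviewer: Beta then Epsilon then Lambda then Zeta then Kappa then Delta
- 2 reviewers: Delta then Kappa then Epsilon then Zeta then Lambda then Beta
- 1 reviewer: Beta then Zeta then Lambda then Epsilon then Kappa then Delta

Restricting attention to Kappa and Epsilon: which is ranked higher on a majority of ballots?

Ballots ranking Kappa above Epsilon: 2.
Ballots ranking Epsilon above Kappa: 7 − 2 = 5.
Epsilon wins the head-to-head 5–2.

Epsilon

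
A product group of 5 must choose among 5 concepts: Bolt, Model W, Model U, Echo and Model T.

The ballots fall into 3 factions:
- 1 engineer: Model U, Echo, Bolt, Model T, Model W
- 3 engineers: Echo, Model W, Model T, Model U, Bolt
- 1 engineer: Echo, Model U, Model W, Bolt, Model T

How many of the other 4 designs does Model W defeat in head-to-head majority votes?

3

Model W against each rival (5 engineers):
Model W vs Bolt: Model W preferred on 3+1 = 4 ballots; Model W wins 4–1.
Model W vs Model U: Model W wins 3–2.
Model W vs Echo: Echo wins 5–0.
Model W vs Model T: Model W, 4–1.
Model W beats Bolt, Model U, Model T; loses to Echo — 3 pairwise wins.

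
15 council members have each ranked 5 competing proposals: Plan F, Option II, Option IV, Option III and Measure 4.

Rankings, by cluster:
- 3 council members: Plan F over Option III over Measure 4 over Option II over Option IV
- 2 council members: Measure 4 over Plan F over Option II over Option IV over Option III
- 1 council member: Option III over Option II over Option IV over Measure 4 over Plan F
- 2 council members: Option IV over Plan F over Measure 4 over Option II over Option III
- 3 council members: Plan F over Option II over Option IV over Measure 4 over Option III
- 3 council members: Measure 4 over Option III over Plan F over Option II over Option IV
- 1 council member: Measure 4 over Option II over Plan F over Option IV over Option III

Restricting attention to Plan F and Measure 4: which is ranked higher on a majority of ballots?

Plan F

Ballots ranking Plan F above Measure 4: 3 + 2 + 3 = 8.
Ballots ranking Measure 4 above Plan F: 15 − 8 = 7.
Plan F wins the head-to-head 8–7.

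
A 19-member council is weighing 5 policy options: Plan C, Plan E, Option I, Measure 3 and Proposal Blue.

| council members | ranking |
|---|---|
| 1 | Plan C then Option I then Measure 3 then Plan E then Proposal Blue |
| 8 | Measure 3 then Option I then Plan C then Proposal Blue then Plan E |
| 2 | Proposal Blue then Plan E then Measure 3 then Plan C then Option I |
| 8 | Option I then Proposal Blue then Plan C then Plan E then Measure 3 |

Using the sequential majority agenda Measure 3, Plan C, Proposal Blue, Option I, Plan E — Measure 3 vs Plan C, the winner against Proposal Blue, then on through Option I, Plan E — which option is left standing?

Option I

Round 1: Measure 3 vs Plan C — 10–9, Measure 3 advances.
Round 2: Measure 3 vs Proposal Blue — 9–10, Proposal Blue advances.
Round 3: Proposal Blue vs Option I — 2–17, Option I advances.
Round 4: Option I vs Plan E — 17–2, Option I advances.
Option I survives the agenda.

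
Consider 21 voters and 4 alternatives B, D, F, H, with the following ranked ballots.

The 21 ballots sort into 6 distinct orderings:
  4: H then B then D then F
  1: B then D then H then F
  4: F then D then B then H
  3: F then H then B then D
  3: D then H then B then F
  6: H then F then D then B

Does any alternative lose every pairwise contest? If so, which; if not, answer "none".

Pairwise majorities:
B vs D: 8 to 13, D.
B vs F: 8 to 13, F.
B vs H: 5 to 16, H.
D vs F: F wins 13–8.
D vs H: D is ranked higher on 1+4+3 = 8 ballots, H on 13. H wins 13–8.
F vs H: H, 14–7.
Only B has no wins; B is the Condorcet loser.

B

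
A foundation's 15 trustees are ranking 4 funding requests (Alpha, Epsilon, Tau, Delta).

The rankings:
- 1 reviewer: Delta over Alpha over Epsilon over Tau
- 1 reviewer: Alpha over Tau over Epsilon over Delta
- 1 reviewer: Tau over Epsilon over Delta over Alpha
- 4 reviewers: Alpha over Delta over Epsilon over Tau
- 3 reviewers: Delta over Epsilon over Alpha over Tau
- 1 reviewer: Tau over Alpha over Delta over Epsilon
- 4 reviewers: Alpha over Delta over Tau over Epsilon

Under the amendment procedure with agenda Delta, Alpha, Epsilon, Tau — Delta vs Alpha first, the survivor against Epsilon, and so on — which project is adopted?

Round 1: Delta vs Alpha — 5–10, Alpha advances.
Round 2: Alpha vs Epsilon — 11–4, Alpha advances.
Round 3: Alpha vs Tau — 13–2, Alpha advances.
Alpha survives the agenda.

Alpha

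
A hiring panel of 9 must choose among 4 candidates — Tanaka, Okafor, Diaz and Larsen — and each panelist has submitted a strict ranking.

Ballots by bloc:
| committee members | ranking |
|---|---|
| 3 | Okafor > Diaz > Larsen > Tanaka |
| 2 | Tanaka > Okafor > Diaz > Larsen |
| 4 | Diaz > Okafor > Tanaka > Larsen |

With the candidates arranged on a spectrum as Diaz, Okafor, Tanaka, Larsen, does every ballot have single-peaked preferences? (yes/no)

no

Axis positions: Diaz=1, Okafor=2, Tanaka=3, Larsen=4.
Bloc 1: ranking walks positions 2-1-4-3; Larsen is ranked above Tanaka even though Tanaka lies between Larsen and the peak Okafor on the axis — preferences dip and rise again. Not single-peaked.
Bloc 2 (peak Tanaka at position 3): ranking walks positions 3-2-1-4, expanding outward from the peak — single-peaked.
Bloc 3 (peak Diaz at position 1): ranking walks positions 1-2-3-4, expanding outward from the peak — single-peaked.
Bloc 1 violates single-peakedness, so the profile is not single-peaked on this axis.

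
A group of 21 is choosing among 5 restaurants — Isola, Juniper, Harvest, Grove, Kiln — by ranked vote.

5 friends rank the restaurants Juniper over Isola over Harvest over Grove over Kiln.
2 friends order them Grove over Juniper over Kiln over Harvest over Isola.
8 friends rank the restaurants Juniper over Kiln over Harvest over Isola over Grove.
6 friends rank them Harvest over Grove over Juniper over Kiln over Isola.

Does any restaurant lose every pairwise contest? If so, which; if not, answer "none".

Pairwise majorities:
Isola–Juniper: Juniper 21–0.
Isola vs Harvest: Harvest wins 16–5.
Isola vs Grove: Isola is ranked higher on 5+8 = 13 ballots, Grove on 8. Isola wins 13–8.
Isola vs Kiln: 5 to 16, Kiln.
Juniper vs Harvest: Juniper preferred on 5+2+8 = 15 ballots; Juniper wins 15–6.
Juniper vs Grove: Juniper, 13–8.
Juniper vs Kiln: Juniper wins 21–0.
Harvest vs Grove: 19 to 2, Harvest.
Harvest vs Kiln: 5+6 = 11 for Harvest, 10 for Kiln — Harvest by 11–10.
Grove–Kiln: Grove 13–8.
Every restaurant wins at least one matchup (Isola beats Grove; Juniper beats Isola; Harvest beats Isola; Grove beats Kiln; Kiln beats Isola), so there is no Condorcet loser.

none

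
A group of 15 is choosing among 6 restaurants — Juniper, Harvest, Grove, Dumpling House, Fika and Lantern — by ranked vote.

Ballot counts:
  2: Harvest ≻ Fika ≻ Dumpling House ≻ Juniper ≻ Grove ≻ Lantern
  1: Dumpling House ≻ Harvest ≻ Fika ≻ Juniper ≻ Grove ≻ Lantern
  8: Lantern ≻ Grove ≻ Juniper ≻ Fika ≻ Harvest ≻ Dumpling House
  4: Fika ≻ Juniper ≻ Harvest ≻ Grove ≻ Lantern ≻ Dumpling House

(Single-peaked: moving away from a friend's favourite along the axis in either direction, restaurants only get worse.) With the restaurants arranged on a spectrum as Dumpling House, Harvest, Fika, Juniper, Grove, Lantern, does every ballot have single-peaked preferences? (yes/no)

yes

Axis positions: Dumpling House=1, Harvest=2, Fika=3, Juniper=4, Grove=5, Lantern=6.
Ballot type 1 (peak Harvest at position 2): ranking walks positions 2-3-1-4-5-6, expanding outward from the peak — single-peaked.
Ballot type 2 (peak Dumpling House at position 1): ranking walks positions 1-2-3-4-5-6, expanding outward from the peak — single-peaked.
Ballot type 3 (peak Lantern at position 6): ranking walks positions 6-5-4-3-2-1, expanding outward from the peak — single-peaked.
Ballot type 4 (peak Fika at position 3): ranking walks positions 3-4-2-5-6-1, expanding outward from the peak — single-peaked.
Every ranking is single-peaked on this axis.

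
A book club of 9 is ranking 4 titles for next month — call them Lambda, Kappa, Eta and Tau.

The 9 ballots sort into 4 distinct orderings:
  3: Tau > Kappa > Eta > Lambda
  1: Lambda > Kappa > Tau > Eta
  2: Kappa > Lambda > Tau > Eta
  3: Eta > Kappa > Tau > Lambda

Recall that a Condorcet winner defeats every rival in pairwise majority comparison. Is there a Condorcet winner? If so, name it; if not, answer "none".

Check each pair by majority over 9 ballots:
Lambda vs Kappa: Lambda preferred on 1 ballot; Kappa wins 8–1.
Lambda vs Eta: Lambda preferred on 1+2 = 3 ballots; Eta wins 6–3.
Lambda vs Tau: 3 to 6, Tau.
Kappa vs Eta: 3+1+2 = 6 for Kappa, 3 for Eta — Kappa by 6–3.
Kappa vs Tau: Kappa preferred on 1+2+3 = 6 ballots; Kappa wins 6–3.
Eta vs Tau: Eta is ranked higher on 3 ballots, Tau on 6. Tau wins 6–3.
Kappa wins every pairwise contest, so Kappa is the Condorcet winner.

Kappa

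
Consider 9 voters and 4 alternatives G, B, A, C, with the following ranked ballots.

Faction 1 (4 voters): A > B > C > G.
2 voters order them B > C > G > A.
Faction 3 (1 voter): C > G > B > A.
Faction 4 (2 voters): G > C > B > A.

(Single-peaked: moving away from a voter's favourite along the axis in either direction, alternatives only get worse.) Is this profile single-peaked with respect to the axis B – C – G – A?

Axis positions: B=1, C=2, G=3, A=4.
Faction 1: ranking walks positions 4-1-2-3; B is ranked above G even though G lies between B and the peak A on the axis — preferences dip and rise again. Not single-peaked.
Faction 2 (peak B at position 1): ranking walks positions 1-2-3-4, expanding outward from the peak — single-peaked.
Faction 3 (peak C at position 2): ranking walks positions 2-3-1-4, expanding outward from the peak — single-peaked.
Faction 4 (peak G at position 3): ranking walks positions 3-2-1-4, expanding outward from the peak — single-peaked.
Faction 1 violates single-peakedness, so the profile is not single-peaked on this axis.

no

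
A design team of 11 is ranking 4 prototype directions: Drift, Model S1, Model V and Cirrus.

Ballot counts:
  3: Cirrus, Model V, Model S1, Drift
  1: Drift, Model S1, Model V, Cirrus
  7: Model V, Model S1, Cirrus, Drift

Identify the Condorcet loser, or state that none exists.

Head-to-head results (11 engineers):
Drift vs Model S1: Model S1, 10–1.
Drift vs Model V: Drift is ranked higher on 1 ballot, Model V on 10. Model V wins 10–1.
Drift–Cirrus: Cirrus 10–1.
Model S1 vs Model V: Model V, 10–1.
Model S1 vs Cirrus: Model S1 wins 8–3.
Model V–Cirrus: Model V 8–3.
Drift loses to every other design — it is the Condorcet loser.

Drift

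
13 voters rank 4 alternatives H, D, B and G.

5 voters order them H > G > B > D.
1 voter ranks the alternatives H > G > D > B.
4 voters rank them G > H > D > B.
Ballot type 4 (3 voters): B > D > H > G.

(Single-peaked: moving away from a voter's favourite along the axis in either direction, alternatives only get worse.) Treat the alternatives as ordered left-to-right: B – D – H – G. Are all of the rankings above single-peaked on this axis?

Axis positions: B=1, D=2, H=3, G=4.
Ballot type 1: ranking walks positions 3-4-1-2; B is ranked above D even though D lies between B and the peak H on the axis — preferences dip and rise again. Not single-peaked.
Ballot type 2 (peak H at position 3): ranking walks positions 3-4-2-1, expanding outward from the peak — single-peaked.
Ballot type 3 (peak G at position 4): ranking walks positions 4-3-2-1, expanding outward from the peak — single-peaked.
Ballot type 4 (peak B at position 1): ranking walks positions 1-2-3-4, expanding outward from the peak — single-peaked.
Ballot type 1 violates single-peakedness, so the profile is not single-peaked on this axis.

no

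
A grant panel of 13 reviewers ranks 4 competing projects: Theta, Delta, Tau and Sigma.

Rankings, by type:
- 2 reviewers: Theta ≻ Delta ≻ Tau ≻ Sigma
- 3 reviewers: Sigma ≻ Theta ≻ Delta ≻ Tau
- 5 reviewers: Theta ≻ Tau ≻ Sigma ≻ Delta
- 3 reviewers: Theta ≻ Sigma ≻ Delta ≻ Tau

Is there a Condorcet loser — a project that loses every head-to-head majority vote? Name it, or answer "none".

none

Head-to-head results (13 reviewers):
Theta vs Delta: Theta, 13–0.
Theta vs Tau: 2+3+5+3 = 13 for Theta, 0 for Tau — Theta by 13–0.
Theta vs Sigma: 2+5+3 = 10 for Theta, 3 for Sigma — Theta by 10–3.
Delta vs Tau: Delta preferred on 2+3+3 = 8 ballots; Delta wins 8–5.
Delta vs Sigma: 2 to 11, Sigma.
Tau–Sigma: Tau 7–6.
Every project wins at least one matchup (Theta beats Delta; Delta beats Tau; Tau beats Sigma; Sigma beats Delta), so there is no Condorcet loser.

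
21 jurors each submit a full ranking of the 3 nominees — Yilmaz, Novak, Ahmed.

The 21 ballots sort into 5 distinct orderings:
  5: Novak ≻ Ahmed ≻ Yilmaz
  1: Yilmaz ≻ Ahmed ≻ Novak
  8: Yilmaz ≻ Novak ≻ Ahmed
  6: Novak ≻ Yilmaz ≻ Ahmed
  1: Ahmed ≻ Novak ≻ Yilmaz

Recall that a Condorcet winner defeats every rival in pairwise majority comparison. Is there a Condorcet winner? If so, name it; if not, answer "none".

Novak

Head-to-head results (21 jurors):
Yilmaz vs Novak: Novak wins 12–9.
Yilmaz vs Ahmed: Yilmaz, 15–6.
Novak vs Ahmed: Novak wins 19–2.
Novak beats each of Yilmaz, Ahmed — Novak is the Condorcet winner.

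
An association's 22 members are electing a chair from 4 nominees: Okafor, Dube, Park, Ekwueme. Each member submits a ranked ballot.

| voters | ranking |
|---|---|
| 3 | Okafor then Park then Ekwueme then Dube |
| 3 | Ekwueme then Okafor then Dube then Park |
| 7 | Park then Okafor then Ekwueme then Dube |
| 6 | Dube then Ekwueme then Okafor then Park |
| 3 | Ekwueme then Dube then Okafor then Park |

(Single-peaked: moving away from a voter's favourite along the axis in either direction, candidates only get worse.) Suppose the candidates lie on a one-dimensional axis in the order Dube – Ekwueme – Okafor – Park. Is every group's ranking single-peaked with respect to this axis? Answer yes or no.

Axis positions: Dube=1, Ekwueme=2, Okafor=3, Park=4.
Group 1 (peak Okafor at position 3): ranking walks positions 3-4-2-1, expanding outward from the peak — single-peaked.
Group 2 (peak Ekwueme at position 2): ranking walks positions 2-3-1-4, expanding outward from the peak — single-peaked.
Group 3 (peak Park at position 4): ranking walks positions 4-3-2-1, expanding outward from the peak — single-peaked.
Group 4 (peak Dube at position 1): ranking walks positions 1-2-3-4, expanding outward from the peak — single-peaked.
Group 5 (peak Ekwueme at position 2): ranking walks positions 2-1-3-4, expanding outward from the peak — single-peaked.
Every ranking is single-peaked on this axis.

yes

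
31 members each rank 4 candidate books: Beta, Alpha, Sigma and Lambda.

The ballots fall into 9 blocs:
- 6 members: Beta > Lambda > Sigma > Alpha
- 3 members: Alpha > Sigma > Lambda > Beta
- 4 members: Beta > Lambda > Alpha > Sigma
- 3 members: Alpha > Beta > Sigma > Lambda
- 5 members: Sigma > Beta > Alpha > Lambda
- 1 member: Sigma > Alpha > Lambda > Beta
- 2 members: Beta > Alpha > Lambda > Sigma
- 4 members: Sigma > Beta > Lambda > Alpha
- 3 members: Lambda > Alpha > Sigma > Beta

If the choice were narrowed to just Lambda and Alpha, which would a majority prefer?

Ballots ranking Lambda above Alpha: 6 + 4 + 4 + 3 = 17.
Ballots ranking Alpha above Lambda: 31 − 17 = 14.
Lambda wins the head-to-head 17–14.

Lambda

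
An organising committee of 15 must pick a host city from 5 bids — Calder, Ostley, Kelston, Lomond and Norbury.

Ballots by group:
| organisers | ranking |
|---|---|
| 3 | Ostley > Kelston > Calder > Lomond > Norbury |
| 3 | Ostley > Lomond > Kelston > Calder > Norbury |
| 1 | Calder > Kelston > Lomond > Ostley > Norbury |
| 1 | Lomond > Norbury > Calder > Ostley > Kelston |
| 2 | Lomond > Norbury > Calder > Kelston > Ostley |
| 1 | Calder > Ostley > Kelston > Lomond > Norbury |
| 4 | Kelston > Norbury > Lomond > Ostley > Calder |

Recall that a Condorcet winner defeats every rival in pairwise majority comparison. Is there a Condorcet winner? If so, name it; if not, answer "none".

none

Head-to-head results (15 organisers):
Calder vs Ostley: 1+1+2+1 = 5 for Calder, 10 for Ostley — Ostley by 10–5.
Calder vs Kelston: Calder preferred on 1+1+2+1 = 5 ballots; Kelston wins 10–5.
Calder vs Lomond: 3+1+1 = 5 for Calder, 10 for Lomond — Lomond by 10–5.
Calder vs Norbury: Calder preferred on 3+3+1+1 = 8 ballots; Calder wins 8–7.
Ostley vs Kelston: 3+3+1+1 = 8 for Ostley, 7 for Kelston — Ostley by 8–7.
Ostley vs Lomond: Ostley preferred on 3+3+1 = 7 ballots; Lomond wins 8–7.
Ostley vs Norbury: Ostley is ranked higher on 3+3+1+1 = 8 ballots, Norbury on 7. Ostley wins 8–7.
Kelston vs Lomond: 3+1+1+4 = 9 for Kelston, 6 for Lomond — Kelston by 9–6.
Kelston vs Norbury: Kelston is ranked higher on 3+3+1+1+4 = 12 ballots, Norbury on 3. Kelston wins 12–3.
Lomond vs Norbury: 11 to 4, Lomond.
Each city drops at least one matchup (Calder loses to Ostley; Ostley loses to Lomond; Kelston loses to Ostley; Lomond loses to Kelston; Norbury loses to Calder); the cycle Ostley > Kelston > Lomond > Ostley rules out a Condorcet winner.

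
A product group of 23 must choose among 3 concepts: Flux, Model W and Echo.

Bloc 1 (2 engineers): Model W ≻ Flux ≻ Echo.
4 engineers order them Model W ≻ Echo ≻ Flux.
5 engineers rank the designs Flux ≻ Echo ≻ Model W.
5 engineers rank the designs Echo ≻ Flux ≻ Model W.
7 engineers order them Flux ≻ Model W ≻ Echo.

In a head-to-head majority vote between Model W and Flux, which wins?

Flux

Ballots ranking Model W above Flux: 2 + 4 = 6.
Ballots ranking Flux above Model W: 23 − 6 = 17.
Flux wins the head-to-head 17–6.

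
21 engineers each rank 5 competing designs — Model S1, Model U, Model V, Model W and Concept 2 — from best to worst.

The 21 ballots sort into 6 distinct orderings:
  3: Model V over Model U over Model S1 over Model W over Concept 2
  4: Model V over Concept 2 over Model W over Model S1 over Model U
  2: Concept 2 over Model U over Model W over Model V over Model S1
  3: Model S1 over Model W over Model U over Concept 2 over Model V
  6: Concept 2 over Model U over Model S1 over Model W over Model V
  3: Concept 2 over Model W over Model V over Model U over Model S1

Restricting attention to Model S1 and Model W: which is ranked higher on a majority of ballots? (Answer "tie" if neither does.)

Model S1

Ballots ranking Model S1 above Model W: 3 + 3 + 6 = 12.
Ballots ranking Model W above Model S1: 21 − 12 = 9.
Model S1 wins the head-to-head 12–9.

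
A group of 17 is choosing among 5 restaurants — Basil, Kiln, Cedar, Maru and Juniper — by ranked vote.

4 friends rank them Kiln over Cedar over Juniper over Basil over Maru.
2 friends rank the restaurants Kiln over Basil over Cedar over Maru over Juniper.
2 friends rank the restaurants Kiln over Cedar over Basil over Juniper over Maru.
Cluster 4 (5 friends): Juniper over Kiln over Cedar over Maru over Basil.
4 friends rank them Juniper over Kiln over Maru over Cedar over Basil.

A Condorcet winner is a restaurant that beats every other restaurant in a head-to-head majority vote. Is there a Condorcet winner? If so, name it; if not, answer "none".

Head-to-head results (17 friends):
Basil vs Kiln: Basil preferred on 0 ballots; Kiln wins 17–0.
Basil–Cedar: Cedar 15–2.
Basil vs Maru: 4+2+2 = 8 for Basil, 9 for Maru — Maru by 9–8.
Basil vs Juniper: 2+2 = 4 for Basil, 13 for Juniper — Juniper by 13–4.
Kiln vs Cedar: Kiln, 17–0.
Kiln vs Maru: Kiln is ranked higher on 4+2+2+5+4 = 17 ballots, Maru on 0. Kiln wins 17–0.
Kiln–Juniper: Juniper 9–8.
Cedar vs Maru: 13 to 4, Cedar.
Cedar vs Juniper: Cedar is ranked higher on 4+2+2 = 8 ballots, Juniper on 9. Juniper wins 9–8.
Maru vs Juniper: Juniper, 15–2.
Only Juniper has no losses; Juniper is the Condorcet winner.

Juniper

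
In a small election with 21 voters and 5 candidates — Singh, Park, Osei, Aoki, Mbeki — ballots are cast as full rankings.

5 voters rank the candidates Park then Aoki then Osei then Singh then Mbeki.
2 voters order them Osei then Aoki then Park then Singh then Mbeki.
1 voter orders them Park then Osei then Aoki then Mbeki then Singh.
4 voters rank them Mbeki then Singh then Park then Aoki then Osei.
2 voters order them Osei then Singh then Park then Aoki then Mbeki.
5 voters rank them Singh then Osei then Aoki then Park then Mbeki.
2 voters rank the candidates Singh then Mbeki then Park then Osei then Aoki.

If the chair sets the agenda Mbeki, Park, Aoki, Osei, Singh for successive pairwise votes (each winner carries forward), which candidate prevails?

Singh

Round 1: Mbeki vs Park — 6–15, Park advances.
Round 2: Park vs Aoki — 14–7, Park advances.
Round 3: Park vs Osei — 12–9, Park advances.
Round 4: Park vs Singh — 8–13, Singh advances.
The agenda winner is Singh.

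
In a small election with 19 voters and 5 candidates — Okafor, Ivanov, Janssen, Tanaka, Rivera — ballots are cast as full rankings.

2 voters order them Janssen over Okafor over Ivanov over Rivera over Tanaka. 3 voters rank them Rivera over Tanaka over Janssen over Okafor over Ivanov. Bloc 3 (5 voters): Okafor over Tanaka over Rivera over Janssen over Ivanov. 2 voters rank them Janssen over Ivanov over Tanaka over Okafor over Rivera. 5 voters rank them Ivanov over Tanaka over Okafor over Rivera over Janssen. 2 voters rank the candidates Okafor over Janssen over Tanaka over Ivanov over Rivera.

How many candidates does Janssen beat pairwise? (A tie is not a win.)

Janssen against each rival (19 voters):
Janssen vs Okafor: 7 to 12, Okafor.
Janssen vs Ivanov: Janssen, 14–5.
Janssen vs Tanaka: Tanaka wins 13–6.
Janssen–Rivera: Rivera 13–6.
Janssen beats Ivanov; loses to Okafor, Tanaka, Rivera — 1 pairwise win.

1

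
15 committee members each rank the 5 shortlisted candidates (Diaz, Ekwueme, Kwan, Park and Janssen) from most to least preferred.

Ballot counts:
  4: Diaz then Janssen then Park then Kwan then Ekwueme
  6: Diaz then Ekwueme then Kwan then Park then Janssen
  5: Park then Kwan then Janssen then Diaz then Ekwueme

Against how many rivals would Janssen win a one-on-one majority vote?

Janssen against each rival (15 committee members):
Janssen vs Diaz: Janssen preferred on 5 ballots; Diaz wins 10–5.
Janssen vs Ekwueme: 9 to 6, Janssen.
Janssen vs Kwan: Janssen is ranked higher on 4 ballots, Kwan on 11. Kwan wins 11–4.
Janssen vs Park: 4 for Janssen, 11 for Park — Park by 11–4.
Janssen beats Ekwueme; loses to Diaz, Kwan, Park — 1 pairwise win.

1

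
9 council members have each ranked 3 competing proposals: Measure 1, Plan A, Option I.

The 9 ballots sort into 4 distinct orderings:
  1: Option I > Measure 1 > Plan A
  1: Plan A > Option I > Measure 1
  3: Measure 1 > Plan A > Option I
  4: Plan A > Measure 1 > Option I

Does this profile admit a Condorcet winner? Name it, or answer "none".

Plan A

Pairwise majorities:
Measure 1 vs Plan A: Plan A, 5–4.
Measure 1–Option I: Measure 1 7–2.
Plan A–Option I: Plan A 8–1.
Plan A defeats every rival head-to-head and is the Condorcet winner.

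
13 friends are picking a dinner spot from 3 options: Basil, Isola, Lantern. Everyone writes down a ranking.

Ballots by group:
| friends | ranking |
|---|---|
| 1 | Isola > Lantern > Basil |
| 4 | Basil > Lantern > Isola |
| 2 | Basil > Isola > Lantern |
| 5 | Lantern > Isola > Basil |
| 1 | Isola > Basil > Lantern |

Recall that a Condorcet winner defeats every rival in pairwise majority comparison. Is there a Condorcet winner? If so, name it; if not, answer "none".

none

Pairwise majorities:
Basil vs Isola: Isola wins 7–6.
Basil–Lantern: Basil 7–6.
Isola vs Lantern: Lantern, 9–4.
Each restaurant drops at least one matchup (Basil loses to Isola; Isola loses to Lantern; Lantern loses to Basil); the cycle Basil beats Lantern beats Isola beats Basil rules out a Condorcet winner.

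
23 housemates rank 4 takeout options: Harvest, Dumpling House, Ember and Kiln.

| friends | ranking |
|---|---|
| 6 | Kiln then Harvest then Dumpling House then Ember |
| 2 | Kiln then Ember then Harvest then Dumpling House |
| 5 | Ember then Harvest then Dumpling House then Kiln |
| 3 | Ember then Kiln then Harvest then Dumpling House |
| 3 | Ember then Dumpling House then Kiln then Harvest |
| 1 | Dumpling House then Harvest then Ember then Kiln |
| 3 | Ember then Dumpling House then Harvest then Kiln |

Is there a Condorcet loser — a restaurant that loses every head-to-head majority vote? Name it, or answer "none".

none

Pairwise majorities:
Harvest vs Dumpling House: 6+2+5+3 = 16 for Harvest, 7 for Dumpling House — Harvest by 16–7.
Harvest–Ember: Ember 16–7.
Harvest vs Kiln: 5+1+3 = 9 for Harvest, 14 for Kiln — Kiln by 14–9.
Dumpling House vs Ember: Ember wins 16–7.
Dumpling House vs Kiln: Dumpling House is ranked higher on 5+3+1+3 = 12 ballots, Kiln on 11. Dumpling House wins 12–11.
Ember vs Kiln: Ember wins 15–8.
No restaurant is winless: Harvest beats Dumpling House; Dumpling House beats Kiln; Ember beats Harvest; Kiln beats Harvest. There is no Condorcet loser.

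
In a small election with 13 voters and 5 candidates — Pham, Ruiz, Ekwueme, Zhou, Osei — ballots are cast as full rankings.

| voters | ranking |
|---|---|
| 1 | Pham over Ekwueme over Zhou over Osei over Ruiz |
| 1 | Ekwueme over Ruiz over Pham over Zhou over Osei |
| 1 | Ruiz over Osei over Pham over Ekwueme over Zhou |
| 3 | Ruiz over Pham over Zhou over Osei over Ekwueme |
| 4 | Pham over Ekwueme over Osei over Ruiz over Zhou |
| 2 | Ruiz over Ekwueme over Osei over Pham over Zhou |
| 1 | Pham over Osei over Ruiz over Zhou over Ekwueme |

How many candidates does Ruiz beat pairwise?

Ruiz against each rival (13 voters):
Ruiz vs Pham: Ruiz, 7–6.
Ruiz vs Ekwueme: 7 to 6, Ruiz.
Ruiz–Zhou: Ruiz 12–1.
Ruiz vs Osei: Ruiz wins 7–6.
Ruiz beats Pham, Ekwueme, Zhou, Osei — 4 pairwise wins.

4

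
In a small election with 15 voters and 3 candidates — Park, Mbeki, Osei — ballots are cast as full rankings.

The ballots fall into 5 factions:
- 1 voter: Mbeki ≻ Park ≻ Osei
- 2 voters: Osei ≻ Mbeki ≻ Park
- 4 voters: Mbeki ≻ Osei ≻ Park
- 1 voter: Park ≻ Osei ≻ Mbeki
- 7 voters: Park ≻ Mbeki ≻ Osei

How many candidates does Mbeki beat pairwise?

1

Mbeki against each rival (15 voters):
Mbeki vs Park: Park, 8–7.
Mbeki vs Osei: 12 to 3, Mbeki.
Mbeki beats Osei; loses to Park — 1 pairwise win.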